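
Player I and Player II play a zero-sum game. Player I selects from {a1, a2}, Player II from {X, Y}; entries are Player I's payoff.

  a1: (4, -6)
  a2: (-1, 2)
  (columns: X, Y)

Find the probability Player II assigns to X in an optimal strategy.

8/13

Row minima: a1 → -6, a2 → -1; maximin = -1.
Column maxima: X → 4, Y → 2; minimax = 2.
-1 ≠ 2, so there is no saddle point; optimal play is mixed.
Let Player I play a1 with probability p. Expected payoff against X: 4p + (-1)(1−p) = 5p − 1; against Y: (-6)p + 2(1−p) = −8p + 2.
Setting these equal: 5p − 1 = −8p + 2 ⇒ 13p = 3 ⇒ p = 3/13, and the value is (5)·(3/13) − 1 = 2/13.
For Player II: with q = P(X), equating a1's and a2's payoffs gives 10q − 6 = −3q + 2 ⇒ q = 8/13.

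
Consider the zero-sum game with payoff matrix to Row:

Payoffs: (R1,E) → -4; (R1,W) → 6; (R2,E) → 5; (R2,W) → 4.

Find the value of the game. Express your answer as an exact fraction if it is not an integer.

46/11

Row minima: R1 → -4, R2 → 4; maximin = 4.
Column maxima: E → 5, W → 6; minimax = 5.
4 ≠ 5, so there is no saddle point; optimal play is mixed.
Let Row play R1 with probability p. Expected payoff against E: (-4)p + 5(1−p) = −9p + 5; against W: 6p + 4(1−p) = 2p + 4.
Setting these equal: −9p + 5 = 2p + 4 ⇒ −11p = -1 ⇒ p = 1/11, and the value is (-9)·(1/11) + 5 = 46/11.
For Column: with q = P(E), equating R1's and R2's payoffs gives −10q + 6 = q + 4 ⇒ q = 2/11.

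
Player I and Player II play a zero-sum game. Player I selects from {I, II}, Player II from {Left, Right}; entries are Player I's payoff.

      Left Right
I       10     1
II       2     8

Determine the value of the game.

Row minima: I → 1, II → 2; maximin = 2.
Column maxima: Left → 10, Right → 8; minimax = 8.
2 ≠ 8, so there is no saddle point; optimal play is mixed.
Let Player I play I with probability p. Expected payoff against Left: 10p + 2(1−p) = 8p + 2; against Right: 1p + 8(1−p) = −7p + 8.
Setting these equal: 8p + 2 = −7p + 8 ⇒ 15p = 6 ⇒ p = 2/5, and the value is (8)·(2/5) + 2 = 26/5.
For Player II: with q = P(Left), equating I's and II's payoffs gives 9q + 1 = −6q + 8 ⇒ q = 7/15.

26/5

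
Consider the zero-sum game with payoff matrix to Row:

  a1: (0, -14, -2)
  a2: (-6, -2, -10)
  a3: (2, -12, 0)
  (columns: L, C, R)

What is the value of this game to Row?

-6

Row minima: a1 → -14, a2 → -10, a3 → -12; maximin = -10.
Column maxima: L → 2, C → -2, R → 0; minimax = -2.
-10 ≠ -2, so there is no saddle point; optimal play is mixed.
a1 is strictly dominated by a3, so Row never plays it.
L is strictly dominated by R (it gives Row strictly more in every row), so Column never plays it.
On the remaining 2×2 (a2, a3 vs C, R):
Let Row play a2 with probability p. Expected payoff against C: (-2)p + (-12)(1−p) = 10p − 12; against R: (-10)p + 0(1−p) = −10p.
Setting these equal: 10p − 12 = −10p ⇒ 20p = 12 ⇒ p = 3/5, and the value is (10)·(3/5) − 12 = -6.
For Column: with q = P(C), equating a2's and a3's payoffs gives 8q − 10 = −12q ⇒ q = 1/2.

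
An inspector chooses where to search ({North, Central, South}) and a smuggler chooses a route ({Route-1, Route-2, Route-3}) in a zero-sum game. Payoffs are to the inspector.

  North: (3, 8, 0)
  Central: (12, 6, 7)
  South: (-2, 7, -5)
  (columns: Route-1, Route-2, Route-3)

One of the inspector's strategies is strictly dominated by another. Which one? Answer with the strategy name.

North gives a strictly higher payoff than South against every column: 3 > -2, 8 > 7, 0 > -5.
So South is strictly dominated and the inspector never plays it.

South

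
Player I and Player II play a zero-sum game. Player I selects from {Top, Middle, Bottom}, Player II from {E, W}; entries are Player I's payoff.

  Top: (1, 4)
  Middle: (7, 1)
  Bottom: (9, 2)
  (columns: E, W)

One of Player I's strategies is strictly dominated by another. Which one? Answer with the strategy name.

Middle

Bottom gives a strictly higher payoff than Middle against every column: 9 > 7, 2 > 1.
So Middle is strictly dominated and Player I never plays it.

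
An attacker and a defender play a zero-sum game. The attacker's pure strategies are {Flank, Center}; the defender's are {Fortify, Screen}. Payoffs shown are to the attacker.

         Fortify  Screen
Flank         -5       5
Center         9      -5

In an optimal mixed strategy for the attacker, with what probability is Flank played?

7/12

Row minima: Flank → -5, Center → -5; maximin = -5.
Column maxima: Fortify → 9, Screen → 5; minimax = 5.
-5 ≠ 5, so there is no saddle point; optimal play is mixed.
Let the attacker play Flank with probability p. Expected payoff against Fortify: (-5)p + 9(1−p) = −14p + 9; against Screen: 5p + (-5)(1−p) = 10p − 5.
Setting these equal: −14p + 9 = 10p − 5 ⇒ −24p = -14 ⇒ p = 7/12, and the value is (-14)·(7/12) + 9 = 5/6.
For the defender: with q = P(Fortify), equating Flank's and Center's payoffs gives −10q + 5 = 14q − 5 ⇒ q = 5/12.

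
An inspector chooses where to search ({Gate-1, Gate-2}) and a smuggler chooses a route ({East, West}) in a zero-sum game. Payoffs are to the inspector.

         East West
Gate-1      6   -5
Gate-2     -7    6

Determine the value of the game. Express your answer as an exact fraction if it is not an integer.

Row minima: Gate-1 → -5, Gate-2 → -7; maximin = -5.
Column maxima: East → 6, West → 6; minimax = 6.
-5 ≠ 6, so there is no saddle point; optimal play is mixed.
Let the inspector play Gate-1 with probability p. Expected payoff against East: 6p + (-7)(1−p) = 13p − 7; against West: (-5)p + 6(1−p) = −11p + 6.
Setting these equal: 13p − 7 = −11p + 6 ⇒ 24p = 13 ⇒ p = 13/24, and the value is (13)·(13/24) − 7 = 1/24.
For the smuggler: with q = P(East), equating Gate-1's and Gate-2's payoffs gives 11q − 5 = −13q + 6 ⇒ q = 11/24.

1/24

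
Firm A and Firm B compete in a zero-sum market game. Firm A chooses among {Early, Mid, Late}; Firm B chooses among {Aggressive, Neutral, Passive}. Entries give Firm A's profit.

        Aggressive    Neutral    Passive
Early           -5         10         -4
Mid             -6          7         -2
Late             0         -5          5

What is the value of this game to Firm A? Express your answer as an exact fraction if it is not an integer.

Row minima: Early → -5, Mid → -6, Late → -5; maximin = -5.
Column maxima: Aggressive → 0, Neutral → 10, Passive → 5; minimax = 0.
-5 ≠ 0, so there is no saddle point; optimal play is mixed.
Passive is strictly dominated by Aggressive (it gives Firm A strictly more in every row), so Firm B never plays it.
With Passive eliminated, Mid is strictly dominated by Early (Early gives Firm A strictly more in every remaining column), so Firm A never plays it.
On the remaining 2×2 (Early, Late vs Aggressive, Neutral):
Let Firm A play Early with probability p. Expected payoff against Aggressive: (-5)p + 0(1−p) = −5p; against Neutral: 10p + (-5)(1−p) = 15p − 5.
Setting these equal: −5p = 15p − 5 ⇒ −20p = -5 ⇒ p = 1/4, and the value is (-5)·(1/4) = -5/4.
For Firm B: with q = P(Aggressive), equating Early's and Late's payoffs gives −15q + 10 = 5q − 5 ⇒ q = 3/4.

-5/4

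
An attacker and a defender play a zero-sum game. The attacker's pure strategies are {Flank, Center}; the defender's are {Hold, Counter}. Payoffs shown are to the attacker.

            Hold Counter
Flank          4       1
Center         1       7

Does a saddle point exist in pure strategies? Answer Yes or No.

No

Row minima: Flank → 1, Center → 1; maximin = 1.
Column maxima: Hold → 4, Counter → 7; minimax = 4.
1 ≠ 4, so no pure-strategy equilibrium exists.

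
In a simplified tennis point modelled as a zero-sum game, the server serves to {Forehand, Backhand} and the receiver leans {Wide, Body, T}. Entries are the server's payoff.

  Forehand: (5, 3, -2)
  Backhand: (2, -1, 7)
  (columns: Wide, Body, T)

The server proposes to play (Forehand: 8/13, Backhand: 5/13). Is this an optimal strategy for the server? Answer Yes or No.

Against Wide this mix gives (8/13)·5 + (5/13)·2 = 50/13.
Against Body this mix gives (8/13)·3 + (5/13)·(-1) = 19/13.
Against T this mix gives (8/13)·(-2) + (5/13)·7 = 19/13.
All of the receiver's active replies (Body, T) yield 19/13, and no column does worse for the server. The mix makes the receiver indifferent and guarantees 19/13, so it is optimal.

Yes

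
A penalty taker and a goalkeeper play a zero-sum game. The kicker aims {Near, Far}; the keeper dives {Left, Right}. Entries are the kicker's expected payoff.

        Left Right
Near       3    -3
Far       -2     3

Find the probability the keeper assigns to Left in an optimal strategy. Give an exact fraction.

Row minima: Near → -3, Far → -2; maximin = -2.
Column maxima: Left → 3, Right → 3; minimax = 3.
-2 ≠ 3, so there is no saddle point; optimal play is mixed.
Let the kicker play Near with probability p. Expected payoff against Left: 3p + (-2)(1−p) = 5p − 2; against Right: (-3)p + 3(1−p) = −6p + 3.
Setting these equal: 5p − 2 = −6p + 3 ⇒ 11p = 5 ⇒ p = 5/11, and the value is (5)·(5/11) − 2 = 3/11.
For the keeper: with q = P(Left), equating Near's and Far's payoffs gives 6q − 3 = −5q + 3 ⇒ q = 6/11.

6/11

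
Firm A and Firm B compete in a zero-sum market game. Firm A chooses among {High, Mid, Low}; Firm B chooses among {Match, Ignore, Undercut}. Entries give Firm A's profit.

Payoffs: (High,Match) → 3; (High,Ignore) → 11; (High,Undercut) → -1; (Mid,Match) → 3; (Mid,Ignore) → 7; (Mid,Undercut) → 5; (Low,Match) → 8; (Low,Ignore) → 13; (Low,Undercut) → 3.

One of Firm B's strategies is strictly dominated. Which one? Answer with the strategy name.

Ignore

Match holds Firm A's payoff strictly below Ignore in every row: 3 < 11, 3 < 7, 8 < 13.
So Ignore is strictly dominated for Firm B.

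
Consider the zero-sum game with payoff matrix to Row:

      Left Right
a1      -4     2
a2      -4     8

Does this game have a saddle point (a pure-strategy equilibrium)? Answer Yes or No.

Row minima: a1 → -4, a2 → -4; maximin = -4.
Column maxima: Left → -4, Right → 8; minimax = -4.
maximin = minimax = -4, so a saddle point exists.

Yes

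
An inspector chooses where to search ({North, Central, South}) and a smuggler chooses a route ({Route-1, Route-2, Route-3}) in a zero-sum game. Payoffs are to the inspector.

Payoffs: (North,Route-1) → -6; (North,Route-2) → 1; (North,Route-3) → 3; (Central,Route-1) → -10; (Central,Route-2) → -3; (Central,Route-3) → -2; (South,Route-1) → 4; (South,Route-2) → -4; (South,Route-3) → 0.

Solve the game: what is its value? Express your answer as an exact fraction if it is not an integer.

-4/3

Row minima: North → -6, Central → -10, South → -4; maximin = -4.
Column maxima: Route-1 → 4, Route-2 → 1, Route-3 → 3; minimax = 1.
-4 ≠ 1, so there is no saddle point; optimal play is mixed.
Central is strictly dominated by North, so the inspector never plays it.
Route-3 is strictly dominated by Route-2 (it gives the inspector strictly more in every row), so the smuggler never plays it.
On the remaining 2×2 (North, South vs Route-1, Route-2):
Let the inspector play North with probability p. Expected payoff against Route-1: (-6)p + 4(1−p) = −10p + 4; against Route-2: 1p + (-4)(1−p) = 5p − 4.
Setting these equal: −10p + 4 = 5p − 4 ⇒ −15p = -8 ⇒ p = 8/15, and the value is (-10)·(8/15) + 4 = -4/3.
For the smuggler: with q = P(Route-1), equating North's and South's payoffs gives −7q + 1 = 8q − 4 ⇒ q = 1/3.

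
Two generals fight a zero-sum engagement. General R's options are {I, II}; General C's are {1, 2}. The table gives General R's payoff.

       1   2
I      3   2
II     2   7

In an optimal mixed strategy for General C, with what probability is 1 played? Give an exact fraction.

Row minima: I → 2, II → 2; maximin = 2.
Column maxima: 1 → 3, 2 → 7; minimax = 3.
2 ≠ 3, so there is no saddle point; optimal play is mixed.
Let General R play I with probability p. Expected payoff against 1: 3p + 2(1−p) = p + 2; against 2: 2p + 7(1−p) = −5p + 7.
Setting these equal: p + 2 = −5p + 7 ⇒ 6p = 5 ⇒ p = 5/6, and the value is (1)·(5/6) + 2 = 17/6.
For General C: with q = P(1), equating I's and II's payoffs gives q + 2 = −5q + 7 ⇒ q = 5/6.

5/6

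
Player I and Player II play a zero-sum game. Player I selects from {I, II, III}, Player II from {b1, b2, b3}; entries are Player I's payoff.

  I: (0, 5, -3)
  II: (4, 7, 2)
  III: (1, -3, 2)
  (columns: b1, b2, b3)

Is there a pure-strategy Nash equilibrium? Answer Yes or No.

Yes

Row minima: I → -3, II → 2, III → -3; maximin = 2.
Column maxima: b1 → 4, b2 → 7, b3 → 2; minimax = 2.
maximin = minimax = 2, so a saddle point exists.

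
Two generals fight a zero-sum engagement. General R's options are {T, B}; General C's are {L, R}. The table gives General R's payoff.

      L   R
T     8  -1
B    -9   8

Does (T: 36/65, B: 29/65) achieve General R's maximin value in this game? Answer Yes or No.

Against L this mix gives (36/65)·8 + (29/65)·(-9) = 27/65.
Against R this mix gives (36/65)·(-1) + (29/65)·8 = 196/65.
General C will play L, holding General R to 27/65. Shifting weight toward the row that does better against L would raise this floor (the equalizing mix achieves 55/26 against both L and R), so the proposed strategy is not optimal.

No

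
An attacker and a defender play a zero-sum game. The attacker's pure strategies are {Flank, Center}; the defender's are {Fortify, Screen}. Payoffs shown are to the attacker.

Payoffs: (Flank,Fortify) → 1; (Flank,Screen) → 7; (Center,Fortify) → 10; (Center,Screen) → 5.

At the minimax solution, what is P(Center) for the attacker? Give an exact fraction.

Row minima: Flank → 1, Center → 5; maximin = 5.
Column maxima: Fortify → 10, Screen → 7; minimax = 7.
5 ≠ 7, so there is no saddle point; optimal play is mixed.
Let the attacker play Flank with probability p. Expected payoff against Fortify: 1p + 10(1−p) = −9p + 10; against Screen: 7p + 5(1−p) = 2p + 5.
Setting these equal: −9p + 10 = 2p + 5 ⇒ −11p = -5 ⇒ p = 5/11, and the value is (-9)·(5/11) + 10 = 65/11.
For the defender: with q = P(Fortify), equating Flank's and Center's payoffs gives −6q + 7 = 5q + 5 ⇒ q = 2/11.

6/11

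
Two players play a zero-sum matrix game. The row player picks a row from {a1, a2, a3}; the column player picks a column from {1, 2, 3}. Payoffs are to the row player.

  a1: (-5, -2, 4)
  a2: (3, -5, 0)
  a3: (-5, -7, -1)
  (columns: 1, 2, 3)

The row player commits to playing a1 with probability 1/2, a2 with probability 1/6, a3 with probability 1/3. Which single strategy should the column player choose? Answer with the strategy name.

2

If the column player plays 1, the row player's expected payoff is (1/2)·(-5) + (1/6)·3 + (1/3)·(-5) = -11/3.
If the column player plays 2, the row player's expected payoff is (1/2)·(-2) + (1/6)·(-5) + (1/3)·(-7) = -25/6.
If the column player plays 3, the row player's expected payoff is (1/2)·4 + (1/6)·0 + (1/3)·(-1) = 5/3.
The column player minimizes the row player's payoff; the smallest is -25/6, so the best response is 2.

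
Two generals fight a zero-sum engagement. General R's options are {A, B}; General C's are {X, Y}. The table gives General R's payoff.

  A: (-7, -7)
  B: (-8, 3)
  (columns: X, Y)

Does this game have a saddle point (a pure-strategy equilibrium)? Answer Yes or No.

Row minima: A → -7, B → -8; maximin = -7.
Column maxima: X → -7, Y → 3; minimax = -7.
maximin = minimax = -7, so a saddle point exists.

Yes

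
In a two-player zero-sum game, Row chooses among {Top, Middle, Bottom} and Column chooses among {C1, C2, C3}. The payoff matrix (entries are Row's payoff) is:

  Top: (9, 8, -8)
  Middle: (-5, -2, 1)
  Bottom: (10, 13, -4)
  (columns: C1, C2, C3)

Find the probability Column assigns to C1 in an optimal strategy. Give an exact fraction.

1/4

Row minima: Top → -8, Middle → -5, Bottom → -4; maximin = -4.
Column maxima: C1 → 10, C2 → 13, C3 → 1; minimax = 1.
-4 ≠ 1, so there is no saddle point; optimal play is mixed.
Top is strictly dominated by Bottom, so Row never plays it.
With Top eliminated, C2 is strictly dominated by C1 (it gives Row strictly more in every remaining row), so Column never plays it.
On the remaining 2×2 (Middle, Bottom vs C1, C3):
Let Row play Middle with probability p. Expected payoff against C1: (-5)p + 10(1−p) = −15p + 10; against C3: 1p + (-4)(1−p) = 5p − 4.
Setting these equal: −15p + 10 = 5p − 4 ⇒ −20p = -14 ⇒ p = 7/10, and the value is (-15)·(7/10) + 10 = -1/2.
For Column: with q = P(C1), equating Middle's and Bottom's payoffs gives −6q + 1 = 14q − 4 ⇒ q = 1/4.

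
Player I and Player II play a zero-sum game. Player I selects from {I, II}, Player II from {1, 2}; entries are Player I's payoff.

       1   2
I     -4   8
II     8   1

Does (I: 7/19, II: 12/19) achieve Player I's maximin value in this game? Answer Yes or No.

Yes

Against 1 this mix gives (7/19)·(-4) + (12/19)·8 = 68/19.
Against 2 this mix gives (7/19)·8 + (12/19)·1 = 68/19.
All of Player II's active replies (1, 2) yield 68/19, and no column does worse for Player I. The mix makes Player II indifferent and guarantees 68/19, so it is optimal.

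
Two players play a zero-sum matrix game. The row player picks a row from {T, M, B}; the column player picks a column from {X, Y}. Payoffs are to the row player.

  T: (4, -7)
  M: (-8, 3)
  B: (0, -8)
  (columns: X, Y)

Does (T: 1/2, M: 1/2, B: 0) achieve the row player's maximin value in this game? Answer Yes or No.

Against X this mix gives (1/2)·4 + (1/2)·(-8) = -2.
Against Y this mix gives (1/2)·(-7) + (1/2)·3 = -2.
All of the column player's active replies (X, Y) yield -2, and no column does worse for the row player. The mix makes the column player indifferent and guarantees -2, so it is optimal.

Yes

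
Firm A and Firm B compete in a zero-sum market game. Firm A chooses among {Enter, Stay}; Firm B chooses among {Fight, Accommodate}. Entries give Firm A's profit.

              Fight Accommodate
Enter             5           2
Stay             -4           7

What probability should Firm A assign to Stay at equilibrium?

3/14

Row minima: Enter → 2, Stay → -4; maximin = 2.
Column maxima: Fight → 5, Accommodate → 7; minimax = 5.
2 ≠ 5, so there is no saddle point; optimal play is mixed.
Let Firm A play Enter with probability p. Expected payoff against Fight: 5p + (-4)(1−p) = 9p − 4; against Accommodate: 2p + 7(1−p) = −5p + 7.
Setting these equal: 9p − 4 = −5p + 7 ⇒ 14p = 11 ⇒ p = 11/14, and the value is (9)·(11/14) − 4 = 43/14.
For Firm B: with q = P(Fight), equating Enter's and Stay's payoffs gives 3q + 2 = −11q + 7 ⇒ q = 5/14.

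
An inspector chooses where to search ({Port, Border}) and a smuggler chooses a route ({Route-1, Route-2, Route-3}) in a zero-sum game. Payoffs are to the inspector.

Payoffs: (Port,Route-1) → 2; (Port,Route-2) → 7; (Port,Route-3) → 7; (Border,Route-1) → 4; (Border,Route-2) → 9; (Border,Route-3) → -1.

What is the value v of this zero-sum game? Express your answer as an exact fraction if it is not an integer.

3

Row minima: Port → 2, Border → -1; maximin = 2.
Column maxima: Route-1 → 4, Route-2 → 9, Route-3 → 7; minimax = 4.
2 ≠ 4, so there is no saddle point; optimal play is mixed.
Route-2 is strictly dominated by Route-1 (it gives the inspector strictly more in every row), so the smuggler never plays it.
On the remaining 2×2 (Port, Border vs Route-1, Route-3):
Let the inspector play Port with probability p. Expected payoff against Route-1: 2p + 4(1−p) = −2p + 4; against Route-3: 7p + (-1)(1−p) = 8p − 1.
Setting these equal: −2p + 4 = 8p − 1 ⇒ −10p = -5 ⇒ p = 1/2, and the value is (-2)·(1/2) + 4 = 3.
For the smuggler: with q = P(Route-1), equating Port's and Border's payoffs gives −5q + 7 = 5q − 1 ⇒ q = 4/5.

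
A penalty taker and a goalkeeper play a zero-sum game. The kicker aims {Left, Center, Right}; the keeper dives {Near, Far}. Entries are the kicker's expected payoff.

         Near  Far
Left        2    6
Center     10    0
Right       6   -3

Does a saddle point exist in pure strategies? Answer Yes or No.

Row minima: Left → 2, Center → 0, Right → -3; maximin = 2.
Column maxima: Near → 10, Far → 6; minimax = 6.
2 ≠ 6, so no pure-strategy equilibrium exists.

No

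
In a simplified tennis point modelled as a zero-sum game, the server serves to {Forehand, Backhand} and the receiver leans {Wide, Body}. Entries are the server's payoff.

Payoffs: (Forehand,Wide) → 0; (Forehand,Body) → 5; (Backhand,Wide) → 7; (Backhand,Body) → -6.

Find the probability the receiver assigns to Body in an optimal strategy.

Row minima: Forehand → 0, Backhand → -6; maximin = 0.
Column maxima: Wide → 7, Body → 5; minimax = 5.
0 ≠ 5, so there is no saddle point; optimal play is mixed.
Let the server play Forehand with probability p. Expected payoff against Wide: 0p + 7(1−p) = −7p + 7; against Body: 5p + (-6)(1−p) = 11p − 6.
Setting these equal: −7p + 7 = 11p − 6 ⇒ −18p = -13 ⇒ p = 13/18, and the value is (-7)·(13/18) + 7 = 35/18.
For the receiver: with q = P(Wide), equating Forehand's and Backhand's payoffs gives −5q + 5 = 13q − 6 ⇒ q = 11/18.

7/18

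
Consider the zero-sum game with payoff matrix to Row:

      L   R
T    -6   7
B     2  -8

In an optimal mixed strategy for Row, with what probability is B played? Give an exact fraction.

Row minima: T → -6, B → -8; maximin = -6.
Column maxima: L → 2, R → 7; minimax = 2.
-6 ≠ 2, so there is no saddle point; optimal play is mixed.
Let Row play T with probability p. Expected payoff against L: (-6)p + 2(1−p) = −8p + 2; against R: 7p + (-8)(1−p) = 15p − 8.
Setting these equal: −8p + 2 = 15p − 8 ⇒ −23p = -10 ⇒ p = 10/23, and the value is (-8)·(10/23) + 2 = -34/23.
For Column: with q = P(L), equating T's and B's payoffs gives −13q + 7 = 10q − 8 ⇒ q = 15/23.

13/23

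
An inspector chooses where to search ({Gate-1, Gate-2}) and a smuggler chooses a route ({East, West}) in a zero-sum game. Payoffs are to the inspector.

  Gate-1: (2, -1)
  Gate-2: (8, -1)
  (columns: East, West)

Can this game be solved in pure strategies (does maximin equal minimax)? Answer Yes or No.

Row minima: Gate-1 → -1, Gate-2 → -1; maximin = -1.
Column maxima: East → 8, West → -1; minimax = -1.
maximin = minimax = -1, so a saddle point exists.

Yes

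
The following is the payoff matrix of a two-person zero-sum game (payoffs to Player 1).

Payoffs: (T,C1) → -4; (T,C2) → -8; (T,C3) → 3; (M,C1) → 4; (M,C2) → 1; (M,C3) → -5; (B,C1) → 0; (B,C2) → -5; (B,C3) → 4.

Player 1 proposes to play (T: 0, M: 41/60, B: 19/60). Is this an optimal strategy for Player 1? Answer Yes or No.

No

Against C1 this mix gives (41/60)·4 + (19/60)·0 = 41/15.
Against C2 this mix gives (41/60)·1 + (19/60)·(-5) = -9/10.
Against C3 this mix gives (41/60)·(-5) + (19/60)·4 = -43/20.
Player 2 will play C3, holding Player 1 to -43/20. Shifting weight toward the row that does better against C3 would raise this floor (the equalizing mix achieves -7/5 against both C3 and C2), so the proposed strategy is not optimal.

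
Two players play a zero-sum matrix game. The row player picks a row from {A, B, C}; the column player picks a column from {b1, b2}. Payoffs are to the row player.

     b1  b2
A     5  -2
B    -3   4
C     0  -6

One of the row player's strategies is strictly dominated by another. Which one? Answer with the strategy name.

A gives a strictly higher payoff than C against every column: 5 > 0, -2 > -6.
So C is strictly dominated and the row player never plays it.

C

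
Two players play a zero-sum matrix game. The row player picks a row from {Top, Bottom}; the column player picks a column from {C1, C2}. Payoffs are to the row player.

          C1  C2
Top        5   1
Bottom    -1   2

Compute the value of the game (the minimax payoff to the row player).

11/7

Row minima: Top → 1, Bottom → -1; maximin = 1.
Column maxima: C1 → 5, C2 → 2; minimax = 2.
1 ≠ 2, so there is no saddle point; optimal play is mixed.
Let the row player play Top with probability p. Expected payoff against C1: 5p + (-1)(1−p) = 6p − 1; against C2: 1p + 2(1−p) = −p + 2.
Setting these equal: 6p − 1 = −p + 2 ⇒ 7p = 3 ⇒ p = 3/7, and the value is (6)·(3/7) − 1 = 11/7.
For the column player: with q = P(C1), equating Top's and Bottom's payoffs gives 4q + 1 = −3q + 2 ⇒ q = 1/7.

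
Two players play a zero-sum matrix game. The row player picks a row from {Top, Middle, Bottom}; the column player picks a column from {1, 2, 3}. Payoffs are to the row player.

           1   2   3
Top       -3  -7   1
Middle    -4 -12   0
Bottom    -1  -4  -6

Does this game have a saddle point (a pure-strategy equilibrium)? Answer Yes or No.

Row minima: Top → -7, Middle → -12, Bottom → -6; maximin = -6.
Column maxima: 1 → -1, 2 → -4, 3 → 1; minimax = -4.
-6 ≠ -4, so no pure-strategy equilibrium exists.

No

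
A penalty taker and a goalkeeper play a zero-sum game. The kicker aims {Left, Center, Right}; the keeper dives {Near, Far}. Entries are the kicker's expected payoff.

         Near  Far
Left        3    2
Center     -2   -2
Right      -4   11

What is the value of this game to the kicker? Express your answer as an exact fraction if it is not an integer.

41/16

Row minima: Left → 2, Center → -2, Right → -4; maximin = 2.
Column maxima: Near → 3, Far → 11; minimax = 3.
2 ≠ 3, so there is no saddle point; optimal play is mixed.
Center is strictly dominated by Left, so the kicker never plays it.
On the remaining 2×2 (Left, Right vs Near, Far):
Let the kicker play Left with probability p. Expected payoff against Near: 3p + (-4)(1−p) = 7p − 4; against Far: 2p + 11(1−p) = −9p + 11.
Setting these equal: 7p − 4 = −9p + 11 ⇒ 16p = 15 ⇒ p = 15/16, and the value is (7)·(15/16) − 4 = 41/16.
For the keeper: with q = P(Near), equating Left's and Right's payoffs gives q + 2 = −15q + 11 ⇒ q = 9/16.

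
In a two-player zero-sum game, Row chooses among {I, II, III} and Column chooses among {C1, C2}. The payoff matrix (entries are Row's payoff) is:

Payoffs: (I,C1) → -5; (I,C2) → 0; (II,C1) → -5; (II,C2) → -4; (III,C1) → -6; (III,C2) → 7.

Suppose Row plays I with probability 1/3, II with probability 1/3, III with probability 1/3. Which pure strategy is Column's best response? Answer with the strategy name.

C1

If Column plays C1, Row's expected payoff is (1/3)·(-5) + (1/3)·(-5) + (1/3)·(-6) = -16/3.
If Column plays C2, Row's expected payoff is (1/3)·0 + (1/3)·(-4) + (1/3)·7 = 1.
Column minimizes Row's payoff; the smallest is -16/3, so the best response is C1.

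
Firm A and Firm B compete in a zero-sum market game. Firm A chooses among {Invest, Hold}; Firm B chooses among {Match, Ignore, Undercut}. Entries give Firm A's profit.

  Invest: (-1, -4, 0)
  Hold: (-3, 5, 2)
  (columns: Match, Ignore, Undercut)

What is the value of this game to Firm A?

Row minima: Invest → -4, Hold → -3; maximin = -3.
Column maxima: Match → -1, Ignore → 5, Undercut → 2; minimax = -1.
-3 ≠ -1, so there is no saddle point; optimal play is mixed.
Undercut is strictly dominated by Match (it gives Firm A strictly more in every row), so Firm B never plays it.
On the remaining 2×2 (Invest, Hold vs Match, Ignore):
Let Firm A play Invest with probability p. Expected payoff against Match: (-1)p + (-3)(1−p) = 2p − 3; against Ignore: (-4)p + 5(1−p) = −9p + 5.
Setting these equal: 2p − 3 = −9p + 5 ⇒ 11p = 8 ⇒ p = 8/11, and the value is (2)·(8/11) − 3 = -17/11.
For Firm B: with q = P(Match), equating Invest's and Hold's payoffs gives 3q − 4 = −8q + 5 ⇒ q = 9/11.

-17/11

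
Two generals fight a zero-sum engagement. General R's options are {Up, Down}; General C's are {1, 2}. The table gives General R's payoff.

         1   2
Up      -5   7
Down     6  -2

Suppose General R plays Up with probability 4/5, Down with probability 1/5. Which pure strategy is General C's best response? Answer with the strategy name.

1

If General C plays 1, General R's expected payoff is (4/5)·(-5) + (1/5)·6 = -14/5.
If General C plays 2, General R's expected payoff is (4/5)·7 + (1/5)·(-2) = 26/5.
General C minimizes General R's payoff; the smallest is -14/5, so the best response is 1.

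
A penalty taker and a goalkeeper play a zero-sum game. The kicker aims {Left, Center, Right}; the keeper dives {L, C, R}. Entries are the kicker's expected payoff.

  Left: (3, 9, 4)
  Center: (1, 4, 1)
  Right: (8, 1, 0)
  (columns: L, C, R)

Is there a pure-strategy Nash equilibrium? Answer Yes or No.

Row minima: Left → 3, Center → 1, Right → 0; maximin = 3.
Column maxima: L → 8, C → 9, R → 4; minimax = 4.
3 ≠ 4, so no pure-strategy equilibrium exists.

No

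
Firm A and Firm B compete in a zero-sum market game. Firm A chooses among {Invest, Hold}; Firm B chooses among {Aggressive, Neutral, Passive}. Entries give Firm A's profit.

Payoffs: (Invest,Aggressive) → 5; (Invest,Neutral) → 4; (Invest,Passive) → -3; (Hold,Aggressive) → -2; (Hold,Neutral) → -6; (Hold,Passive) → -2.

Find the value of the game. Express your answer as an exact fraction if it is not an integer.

Row minima: Invest → -3, Hold → -6; maximin = -3.
Column maxima: Aggressive → 5, Neutral → 4, Passive → -2; minimax = -2.
-3 ≠ -2, so there is no saddle point; optimal play is mixed.
Aggressive is strictly dominated by Neutral (it gives Firm A strictly more in every row), so Firm B never plays it.
On the remaining 2×2 (Invest, Hold vs Neutral, Passive):
Let Firm A play Invest with probability p. Expected payoff against Neutral: 4p + (-6)(1−p) = 10p − 6; against Passive: (-3)p + (-2)(1−p) = −p − 2.
Setting these equal: 10p − 6 = −p − 2 ⇒ 11p = 4 ⇒ p = 4/11, and the value is (10)·(4/11) − 6 = -26/11.
For Firm B: with q = P(Neutral), equating Invest's and Hold's payoffs gives 7q − 3 = −4q − 2 ⇒ q = 1/11.

-26/11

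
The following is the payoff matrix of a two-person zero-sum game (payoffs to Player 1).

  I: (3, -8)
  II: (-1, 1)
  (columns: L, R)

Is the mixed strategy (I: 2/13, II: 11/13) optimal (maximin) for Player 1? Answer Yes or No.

Yes

Against L this mix gives (2/13)·3 + (11/13)·(-1) = -5/13.
Against R this mix gives (2/13)·(-8) + (11/13)·1 = -5/13.
All of Player 2's active replies (L, R) yield -5/13, and no column does worse for Player 1. The mix makes Player 2 indifferent and guarantees -5/13, so it is optimal.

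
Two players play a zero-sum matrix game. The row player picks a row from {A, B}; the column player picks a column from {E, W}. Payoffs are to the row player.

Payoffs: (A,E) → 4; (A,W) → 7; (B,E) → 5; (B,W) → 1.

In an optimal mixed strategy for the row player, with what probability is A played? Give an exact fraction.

4/7

Row minima: A → 4, B → 1; maximin = 4.
Column maxima: E → 5, W → 7; minimax = 5.
4 ≠ 5, so there is no saddle point; optimal play is mixed.
Let the row player play A with probability p. Expected payoff against E: 4p + 5(1−p) = −p + 5; against W: 7p + 1(1−p) = 6p + 1.
Setting these equal: −p + 5 = 6p + 1 ⇒ −7p = -4 ⇒ p = 4/7, and the value is (-1)·(4/7) + 5 = 31/7.
For the column player: with q = P(E), equating A's and B's payoffs gives −3q + 7 = 4q + 1 ⇒ q = 6/7.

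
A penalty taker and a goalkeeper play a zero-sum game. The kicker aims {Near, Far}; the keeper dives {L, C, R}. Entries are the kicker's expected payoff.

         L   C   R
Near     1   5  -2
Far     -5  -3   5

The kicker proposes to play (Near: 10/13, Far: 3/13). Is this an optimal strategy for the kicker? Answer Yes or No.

Yes

Against L this mix gives (10/13)·1 + (3/13)·(-5) = -5/13.
Against C this mix gives (10/13)·5 + (3/13)·(-3) = 41/13.
Against R this mix gives (10/13)·(-2) + (3/13)·5 = -5/13.
All of the keeper's active replies (L, R) yield -5/13, and no column does worse for the kicker. The mix makes the keeper indifferent and guarantees -5/13, so it is optimal.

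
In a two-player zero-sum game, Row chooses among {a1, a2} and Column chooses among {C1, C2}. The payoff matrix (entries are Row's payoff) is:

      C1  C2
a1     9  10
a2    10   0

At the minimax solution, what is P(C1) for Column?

10/11

Row minima: a1 → 9, a2 → 0; maximin = 9.
Column maxima: C1 → 10, C2 → 10; minimax = 10.
9 ≠ 10, so there is no saddle point; optimal play is mixed.
Let Row play a1 with probability p. Expected payoff against C1: 9p + 10(1−p) = −p + 10; against C2: 10p + 0(1−p) = 10p.
Setting these equal: −p + 10 = 10p ⇒ −11p = -10 ⇒ p = 10/11, and the value is (-1)·(10/11) + 10 = 100/11.
For Column: with q = P(C1), equating a1's and a2's payoffs gives −q + 10 = 10q ⇒ q = 10/11.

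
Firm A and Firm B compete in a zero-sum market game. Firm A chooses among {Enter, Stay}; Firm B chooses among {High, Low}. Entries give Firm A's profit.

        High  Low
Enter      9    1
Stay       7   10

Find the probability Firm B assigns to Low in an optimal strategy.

2/11

Row minima: Enter → 1, Stay → 7; maximin = 7.
Column maxima: High → 9, Low → 10; minimax = 9.
7 ≠ 9, so there is no saddle point; optimal play is mixed.
Let Firm A play Enter with probability p. Expected payoff against High: 9p + 7(1−p) = 2p + 7; against Low: 1p + 10(1−p) = −9p + 10.
Setting these equal: 2p + 7 = −9p + 10 ⇒ 11p = 3 ⇒ p = 3/11, and the value is (2)·(3/11) + 7 = 83/11.
For Firm B: with q = P(High), equating Enter's and Stay's payoffs gives 8q + 1 = −3q + 10 ⇒ q = 9/11.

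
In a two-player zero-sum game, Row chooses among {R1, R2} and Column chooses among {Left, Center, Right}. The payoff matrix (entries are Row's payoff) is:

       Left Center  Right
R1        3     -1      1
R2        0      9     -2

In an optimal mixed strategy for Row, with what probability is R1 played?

11/13

Row minima: R1 → -1, R2 → -2; maximin = -1.
Column maxima: Left → 3, Center → 9, Right → 1; minimax = 1.
-1 ≠ 1, so there is no saddle point; optimal play is mixed.
Left is strictly dominated by Right (it gives Row strictly more in every row), so Column never plays it.
On the remaining 2×2 (R1, R2 vs Center, Right):
Let Row play R1 with probability p. Expected payoff against Center: (-1)p + 9(1−p) = −10p + 9; against Right: 1p + (-2)(1−p) = 3p − 2.
Setting these equal: −10p + 9 = 3p − 2 ⇒ −13p = -11 ⇒ p = 11/13, and the value is (-10)·(11/13) + 9 = 7/13.
For Column: with q = P(Center), equating R1's and R2's payoffs gives −2q + 1 = 11q − 2 ⇒ q = 3/13.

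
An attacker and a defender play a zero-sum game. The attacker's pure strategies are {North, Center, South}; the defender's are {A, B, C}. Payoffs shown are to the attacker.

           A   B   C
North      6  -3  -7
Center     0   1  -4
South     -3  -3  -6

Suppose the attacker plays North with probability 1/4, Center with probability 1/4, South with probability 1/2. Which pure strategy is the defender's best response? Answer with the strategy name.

C

If the defender plays A, the attacker's expected payoff is (1/4)·6 + (1/4)·0 + (1/2)·(-3) = 0.
If the defender plays B, the attacker's expected payoff is (1/4)·(-3) + (1/4)·1 + (1/2)·(-3) = -2.
If the defender plays C, the attacker's expected payoff is (1/4)·(-7) + (1/4)·(-4) + (1/2)·(-6) = -23/4.
The defender minimizes the attacker's payoff; the smallest is -23/4, so the best response is C.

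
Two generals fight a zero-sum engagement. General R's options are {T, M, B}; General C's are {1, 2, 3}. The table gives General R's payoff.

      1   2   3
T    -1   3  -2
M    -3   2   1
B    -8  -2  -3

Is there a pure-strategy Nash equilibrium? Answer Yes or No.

No

Row minima: T → -2, M → -3, B → -8; maximin = -2.
Column maxima: 1 → -1, 2 → 3, 3 → 1; minimax = -1.
-2 ≠ -1, so no pure-strategy equilibrium exists.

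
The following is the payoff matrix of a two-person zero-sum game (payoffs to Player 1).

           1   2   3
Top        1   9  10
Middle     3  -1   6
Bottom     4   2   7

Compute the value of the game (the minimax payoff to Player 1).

Row minima: Top → 1, Middle → -1, Bottom → 2; maximin = 2.
Column maxima: 1 → 4, 2 → 9, 3 → 10; minimax = 4.
2 ≠ 4, so there is no saddle point; optimal play is mixed.
Middle is strictly dominated by Bottom, so Player 1 never plays it.
3 is strictly dominated by 1 (it gives Player 1 strictly more in every row), so Player 2 never plays it.
On the remaining 2×2 (Top, Bottom vs 1, 2):
Let Player 1 play Top with probability p. Expected payoff against 1: 1p + 4(1−p) = −3p + 4; against 2: 9p + 2(1−p) = 7p + 2.
Setting these equal: −3p + 4 = 7p + 2 ⇒ −10p = -2 ⇒ p = 1/5, and the value is (-3)·(1/5) + 4 = 17/5.
For Player 2: with q = P(1), equating Top's and Bottom's payoffs gives −8q + 9 = 2q + 2 ⇒ q = 7/10.

17/5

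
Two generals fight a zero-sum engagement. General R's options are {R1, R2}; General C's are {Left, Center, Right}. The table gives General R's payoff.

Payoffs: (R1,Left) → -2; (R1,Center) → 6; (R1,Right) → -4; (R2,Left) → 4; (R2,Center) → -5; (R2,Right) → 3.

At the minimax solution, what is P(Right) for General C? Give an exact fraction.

Row minima: R1 → -4, R2 → -5; maximin = -4.
Column maxima: Left → 4, Center → 6, Right → 3; minimax = 3.
-4 ≠ 3, so there is no saddle point; optimal play is mixed.
Left is strictly dominated by Right (it gives General R strictly more in every row), so General C never plays it.
On the remaining 2×2 (R1, R2 vs Center, Right):
Let General R play R1 with probability p. Expected payoff against Center: 6p + (-5)(1−p) = 11p − 5; against Right: (-4)p + 3(1−p) = −7p + 3.
Setting these equal: 11p − 5 = −7p + 3 ⇒ 18p = 8 ⇒ p = 4/9, and the value is (11)·(4/9) − 5 = -1/9.
For General C: with q = P(Center), equating R1's and R2's payoffs gives 10q − 4 = −8q + 3 ⇒ q = 7/18.

11/18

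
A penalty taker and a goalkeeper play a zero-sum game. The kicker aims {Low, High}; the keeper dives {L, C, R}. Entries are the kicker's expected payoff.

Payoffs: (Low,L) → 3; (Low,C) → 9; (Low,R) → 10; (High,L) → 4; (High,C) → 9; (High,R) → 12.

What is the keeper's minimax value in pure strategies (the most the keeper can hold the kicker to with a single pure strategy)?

4

Column maxima: L → 4, C → 9, R → 12.
The smallest of these is 4.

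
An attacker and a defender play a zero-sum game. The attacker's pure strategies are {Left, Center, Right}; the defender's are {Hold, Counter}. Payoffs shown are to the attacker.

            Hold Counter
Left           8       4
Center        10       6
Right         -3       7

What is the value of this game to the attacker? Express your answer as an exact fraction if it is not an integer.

Row minima: Left → 4, Center → 6, Right → -3; maximin = 6.
Column maxima: Hold → 10, Counter → 7; minimax = 7.
6 ≠ 7, so there is no saddle point; optimal play is mixed.
Left is strictly dominated by Center, so the attacker never plays it.
On the remaining 2×2 (Center, Right vs Hold, Counter):
Let the attacker play Center with probability p. Expected payoff against Hold: 10p + (-3)(1−p) = 13p − 3; against Counter: 6p + 7(1−p) = −p + 7.
Setting these equal: 13p − 3 = −p + 7 ⇒ 14p = 10 ⇒ p = 5/7, and the value is (13)·(5/7) − 3 = 44/7.
For the defender: with q = P(Hold), equating Center's and Right's payoffs gives 4q + 6 = −10q + 7 ⇒ q = 1/14.

44/7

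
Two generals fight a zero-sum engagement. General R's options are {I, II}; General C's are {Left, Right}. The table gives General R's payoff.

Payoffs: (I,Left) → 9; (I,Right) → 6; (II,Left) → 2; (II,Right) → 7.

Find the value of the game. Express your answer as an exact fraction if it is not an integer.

51/8

Row minima: I → 6, II → 2; maximin = 6.
Column maxima: Left → 9, Right → 7; minimax = 7.
6 ≠ 7, so there is no saddle point; optimal play is mixed.
Let General R play I with probability p. Expected payoff against Left: 9p + 2(1−p) = 7p + 2; against Right: 6p + 7(1−p) = −p + 7.
Setting these equal: 7p + 2 = −p + 7 ⇒ 8p = 5 ⇒ p = 5/8, and the value is (7)·(5/8) + 2 = 51/8.
For General C: with q = P(Left), equating I's and II's payoffs gives 3q + 6 = −5q + 7 ⇒ q = 1/8.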